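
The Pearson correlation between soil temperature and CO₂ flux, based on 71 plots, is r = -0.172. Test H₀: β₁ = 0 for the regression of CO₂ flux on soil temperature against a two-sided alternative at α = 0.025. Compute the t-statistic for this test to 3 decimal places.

t = -1.450

t = r·√(n − 2)/√(1 − r²) = -0.172·√69/√0.970416 = -1.450.
df = n − 2 = 69.
Two-sided p ≈ 0.1515, which is ≥ 0.025, so fail to reject H₀.
The data do not give significant evidence of a linear association between soil temperature and CO₂ flux.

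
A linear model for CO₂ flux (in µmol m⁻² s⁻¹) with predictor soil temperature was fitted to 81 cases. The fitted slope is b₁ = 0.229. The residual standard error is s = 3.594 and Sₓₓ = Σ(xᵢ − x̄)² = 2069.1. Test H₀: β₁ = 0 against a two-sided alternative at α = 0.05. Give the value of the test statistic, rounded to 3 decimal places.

t = 2.898

SE(b₁) = s/√Sₓₓ = 3.594/√2069.1 = 0.079011.
t = 0.229 / 0.079011 = 2.898.
df = n − 2 = 79.
Two-sided p ≈ 0.0049, which is < 0.05, so reject H₀.
There is evidence that soil temperature is associated with CO₂ flux.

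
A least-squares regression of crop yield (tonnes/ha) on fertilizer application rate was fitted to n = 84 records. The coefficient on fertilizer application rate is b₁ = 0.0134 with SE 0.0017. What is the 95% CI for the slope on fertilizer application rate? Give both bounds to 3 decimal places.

df = n − 2 = 84 − 2 = 82.
t* = t_{0.025, 82} = 1.989319.
Margin = t* × SE = 1.989319 × 0.0017 = 0.00338.
CI: 0.0134 ± 0.00338 → (0.010, 0.017).
With 95% confidence, each one-unit increase in fertilizer application rate is associated with a change of between 0.010 and 0.017 tonnes/ha in crop yield.

(0.010, 0.017)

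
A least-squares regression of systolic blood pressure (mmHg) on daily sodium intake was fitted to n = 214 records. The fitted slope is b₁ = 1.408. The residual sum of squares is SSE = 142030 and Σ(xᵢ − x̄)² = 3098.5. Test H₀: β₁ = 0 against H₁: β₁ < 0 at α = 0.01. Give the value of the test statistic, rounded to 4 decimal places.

t = 3.0280

MSE = SSE/(n − 2) = 142030/212 = 669.953.
SE(b₁) = √(MSE/Sₓₓ) = √(669.953/3098.5) = 0.464993.
t = 1.408 / 0.464993 = 3.0280.
df = n − 2 = 212.
One-sided p ≈ 0.9986, which is ≥ 0.01, so fail to reject H₀.
The data do not give significant evidence that the true slope on daily sodium intake is negative.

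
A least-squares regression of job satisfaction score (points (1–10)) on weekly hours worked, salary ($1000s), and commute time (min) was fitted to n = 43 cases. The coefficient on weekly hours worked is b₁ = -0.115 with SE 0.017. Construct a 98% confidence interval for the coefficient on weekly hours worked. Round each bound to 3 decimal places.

df = n − k − 1 = 43 − 3 − 1 = 39.
t* = t_{0.01, 39} = 2.425841.
Margin = t* × SE = 2.425841 × 0.017 = 0.04124.
CI: -0.115 ± 0.04124 → (-0.156, -0.074).
With 98% confidence, each one-unit increase in weekly hours worked is associated with a change of between -0.156 and -0.074 points (1–10) in job satisfaction score, holding the other predictors fixed.

(-0.156, -0.074)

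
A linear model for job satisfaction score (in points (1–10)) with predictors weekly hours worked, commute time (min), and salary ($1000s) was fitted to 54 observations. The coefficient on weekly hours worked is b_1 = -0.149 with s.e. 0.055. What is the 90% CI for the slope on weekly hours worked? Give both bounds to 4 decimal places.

df = n − k − 1 = 54 − 3 − 1 = 50.
t* = t_{0.05, 50} = 1.675905.
Margin = t* × SE = 1.675905 × 0.055 = 0.092175.
CI: -0.149 ± 0.092175 → (-0.2412, -0.0568).
With 90% confidence, each one-unit increase in weekly hours worked is associated with a change of between -0.2412 and -0.0568 points (1–10) in job satisfaction score, holding the other predictors fixed.

(-0.2412, -0.0568)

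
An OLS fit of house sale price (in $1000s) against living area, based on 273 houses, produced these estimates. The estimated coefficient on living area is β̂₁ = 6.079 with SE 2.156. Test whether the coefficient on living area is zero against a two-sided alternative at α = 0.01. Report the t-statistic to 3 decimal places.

H₀: β₁ = 0 vs H₁: β₁ ≠ 0.
t = (β̂₁ − β₁⁰)/SE = 6.079 / 2.156 = 2.820.
df = n − 2 = 273 − 2 = 271.
Two-sided p ≈ 0.0052, which is < 0.01, so reject H₀.
There is evidence that living area is associated with house sale price.

t = 2.820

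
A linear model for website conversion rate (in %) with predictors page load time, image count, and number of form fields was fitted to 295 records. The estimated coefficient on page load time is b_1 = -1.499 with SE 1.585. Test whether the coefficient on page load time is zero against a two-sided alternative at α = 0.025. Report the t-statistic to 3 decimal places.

H₀: β₁ = 0 vs H₁: β₁ ≠ 0.
t = (b_1 − β₁⁰)/SE = -1.499 / 1.585 = -0.946.
df = n − k − 1 = 295 − 3 − 1 = 291.
Two-sided p ≈ 0.3451, which is ≥ 0.025, so fail to reject H₀.
The data do not give significant evidence of an association between page load time and website conversion rate, after adjusting for the other predictors.

t = -0.946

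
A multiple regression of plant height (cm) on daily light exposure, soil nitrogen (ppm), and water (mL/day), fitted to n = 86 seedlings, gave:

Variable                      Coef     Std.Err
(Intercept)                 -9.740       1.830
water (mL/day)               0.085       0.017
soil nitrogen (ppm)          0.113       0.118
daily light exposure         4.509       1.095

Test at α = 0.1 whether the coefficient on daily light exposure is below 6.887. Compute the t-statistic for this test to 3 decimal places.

Read off: b = 4.509, SE = 1.095 for daily light exposure.
H₀: β₁ = 6.887 vs H₁: β₁ < 6.887.
t = (4.509 − 6.887) / 1.095 = -2.172.
df = n − k − 1 = 86 − 3 − 1 = 82.
One-sided p ≈ 0.0164, which is < 0.1, so reject H₀.
There is evidence that the true slope on daily light exposure is below 6.887 cm per unit, holding the other predictors fixed.

t = -2.172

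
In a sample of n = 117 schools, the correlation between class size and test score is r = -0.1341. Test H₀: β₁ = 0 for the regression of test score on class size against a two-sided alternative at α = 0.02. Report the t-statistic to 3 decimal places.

t = r·√(n − 2)/√(1 − r²) = -0.1341·√115/√0.982017 = -1.451.
df = n − 2 = 115.
Two-sided p ≈ 0.1495, which is ≥ 0.02, so fail to reject H₀.
The data do not give significant evidence of a linear association between class size and test score.

t = -1.451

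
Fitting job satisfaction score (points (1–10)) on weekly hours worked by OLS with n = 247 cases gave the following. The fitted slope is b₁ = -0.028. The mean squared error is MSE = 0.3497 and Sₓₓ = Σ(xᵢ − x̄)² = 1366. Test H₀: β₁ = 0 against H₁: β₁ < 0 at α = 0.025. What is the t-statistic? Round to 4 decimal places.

t = -1.7500

SE(b₁) = √(MSE/Sₓₓ) = √(0.3497/1366) = 0.0160001.
t = -0.028 / 0.0160001 = -1.7500.
df = n − 2 = 245.
One-sided p ≈ 0.0407, which is ≥ 0.025, so fail to reject H₀.
The data do not give significant evidence that the true slope on weekly hours worked is negative.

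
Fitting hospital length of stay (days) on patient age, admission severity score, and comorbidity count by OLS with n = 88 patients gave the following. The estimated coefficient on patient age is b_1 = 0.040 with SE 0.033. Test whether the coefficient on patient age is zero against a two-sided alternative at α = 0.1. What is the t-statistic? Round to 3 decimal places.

t = 1.212

H₀: β₁ = 0 vs H₁: β₁ ≠ 0.
t = (b_1 − β₁⁰)/SE = 0.040 / 0.033 = 1.212.
df = n − k − 1 = 88 − 3 − 1 = 84.
Two-sided p ≈ 0.2289, which is ≥ 0.1, so fail to reject H₀.
The data do not give significant evidence of an association between patient age and hospital length of stay, after adjusting for the other predictors.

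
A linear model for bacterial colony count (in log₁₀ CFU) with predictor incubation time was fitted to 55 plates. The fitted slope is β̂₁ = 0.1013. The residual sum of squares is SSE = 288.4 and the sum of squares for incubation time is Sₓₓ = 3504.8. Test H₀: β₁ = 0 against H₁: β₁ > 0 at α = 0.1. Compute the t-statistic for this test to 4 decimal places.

MSE = SSE/(n − 2) = 288.4/53 = 5.44151.
SE(β̂₁) = √(MSE/Sₓₓ) = √(5.44151/3504.8) = 0.0394029.
t = 0.1013 / 0.0394029 = 2.5709.
df = n − 2 = 53.
One-sided p ≈ 0.0065, which is < 0.1, so reject H₀.
There is evidence that the true slope on incubation time is positive.

t = 2.5709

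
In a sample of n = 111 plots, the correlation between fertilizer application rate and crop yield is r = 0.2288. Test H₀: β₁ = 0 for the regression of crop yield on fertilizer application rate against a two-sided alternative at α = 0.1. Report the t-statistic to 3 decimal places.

t = 2.454

t = r·√(n − 2)/√(1 − r²) = 0.2288·√109/√0.947651 = 2.454.
df = n − 2 = 109.
Two-sided p ≈ 0.0157, which is < 0.1, so reject H₀.
There is evidence of a linear association between fertilizer application rate and crop yield.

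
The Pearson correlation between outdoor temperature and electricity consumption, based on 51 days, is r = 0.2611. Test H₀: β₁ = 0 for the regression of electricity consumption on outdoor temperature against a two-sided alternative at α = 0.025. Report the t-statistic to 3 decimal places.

t = r·√(n − 2)/√(1 − r²) = 0.2611·√49/√0.931827 = 1.893.
df = n − 2 = 49.
Two-sided p ≈ 0.0642, which is ≥ 0.025, so fail to reject H₀.
The data do not give significant evidence of a linear association between outdoor temperature and electricity consumption.

t = 1.893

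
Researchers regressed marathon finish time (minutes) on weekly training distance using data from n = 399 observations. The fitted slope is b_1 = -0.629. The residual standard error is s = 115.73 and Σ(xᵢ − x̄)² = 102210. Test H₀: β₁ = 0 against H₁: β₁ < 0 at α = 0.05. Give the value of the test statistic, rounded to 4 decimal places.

t = -1.7376

SE(b_1) = s/√Sₓₓ = 115.73/√102210 = 0.361992.
t = -0.629 / 0.361992 = -1.7376.
df = n − 2 = 397.
One-sided p ≈ 0.0415, which is < 0.05, so reject H₀.
There is evidence that the true slope on weekly training distance is negative.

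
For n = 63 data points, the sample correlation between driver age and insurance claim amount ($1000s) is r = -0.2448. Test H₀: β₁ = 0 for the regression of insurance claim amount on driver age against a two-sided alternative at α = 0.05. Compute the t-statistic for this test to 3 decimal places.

t = r·√(n − 2)/√(1 − r²) = -0.2448·√61/√0.940073 = -1.972.
df = n − 2 = 61.
Two-sided p ≈ 0.0532, which is ≥ 0.05, so fail to reject H₀.
The data do not give significant evidence of a linear association between driver age and insurance claim amount.

t = -1.972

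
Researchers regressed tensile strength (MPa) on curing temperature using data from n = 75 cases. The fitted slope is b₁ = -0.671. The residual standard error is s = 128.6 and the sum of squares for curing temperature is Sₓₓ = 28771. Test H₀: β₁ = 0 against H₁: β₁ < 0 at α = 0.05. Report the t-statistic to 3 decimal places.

t = -0.885

SE(b₁) = s/√Sₓₓ = 128.6/√28771 = 0.758165.
t = -0.671 / 0.758165 = -0.885.
df = n − 2 = 73.
One-sided p ≈ 0.1895, which is ≥ 0.05, so fail to reject H₀.
The data do not give significant evidence that the true slope on curing temperature is negative.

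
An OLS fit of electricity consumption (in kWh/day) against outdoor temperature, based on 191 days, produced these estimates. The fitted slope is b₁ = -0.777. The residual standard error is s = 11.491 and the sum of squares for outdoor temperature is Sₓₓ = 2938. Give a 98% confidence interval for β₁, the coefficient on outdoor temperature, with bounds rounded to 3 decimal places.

SE(b₁) = s/√Sₓₓ = 11.491/√2938 = 0.211998.
df = n − 2 = 189.
t* = t_{0.01, 189} = 2.34624.
Margin = t* × SE = 2.34624 × 0.211998 = 0.49740.
CI: -0.777 ± 0.49740 → (-1.274, -0.280).
With 98% confidence, each one-unit increase in outdoor temperature is associated with a change of between -1.274 and -0.280 kWh/day in electricity consumption.

(-1.274, -0.280)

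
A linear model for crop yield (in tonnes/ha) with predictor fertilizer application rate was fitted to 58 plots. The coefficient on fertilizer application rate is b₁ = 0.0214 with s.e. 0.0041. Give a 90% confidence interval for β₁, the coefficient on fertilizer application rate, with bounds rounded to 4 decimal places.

df = n − 2 = 58 − 2 = 56.
t* = t_{0.05, 56} = 1.672522.
Margin = t* × SE = 1.672522 × 0.0041 = 0.006857.
CI: 0.0214 ± 0.006857 → (0.0145, 0.0283).
With 90% confidence, each one-unit increase in fertilizer application rate is associated with a change of between 0.0145 and 0.0283 tonnes/ha in crop yield.

(0.0145, 0.0283)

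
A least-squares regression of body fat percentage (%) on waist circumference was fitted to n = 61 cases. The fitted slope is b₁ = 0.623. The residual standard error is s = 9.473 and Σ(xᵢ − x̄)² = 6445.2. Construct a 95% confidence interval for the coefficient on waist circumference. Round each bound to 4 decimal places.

SE(b₁) = s/√Sₓₓ = 9.473/√6445.2 = 0.117997.
df = n − 2 = 59.
t* = t_{0.025, 59} = 2.000995.
Margin = t* × SE = 2.000995 × 0.117997 = 0.236111.
CI: 0.623 ± 0.236111 → (0.3869, 0.8591).
With 95% confidence, each one-unit increase in waist circumference is associated with a change of between 0.3869 and 0.8591 % in body fat percentage.

(0.3869, 0.8591)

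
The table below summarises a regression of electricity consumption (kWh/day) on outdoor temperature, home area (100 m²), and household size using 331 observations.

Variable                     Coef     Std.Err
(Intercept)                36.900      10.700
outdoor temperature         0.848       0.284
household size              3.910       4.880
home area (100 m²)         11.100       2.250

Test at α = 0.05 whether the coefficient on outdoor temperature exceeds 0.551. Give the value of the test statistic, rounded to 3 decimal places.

Read off: b = 0.848, SE = 0.284 for outdoor temperature.
H₀: β₁ = 0.551 vs H₁: β₁ > 0.551.
t = (0.848 − 0.551) / 0.284 = 1.046.
df = n − k − 1 = 331 − 3 − 1 = 327.
One-sided p ≈ 0.1482, which is ≥ 0.05, so fail to reject H₀.
The data do not give significant evidence that the true slope on outdoor temperature exceeds 0.551 kWh/day per unit, holding the other predictors fixed.

t = 1.046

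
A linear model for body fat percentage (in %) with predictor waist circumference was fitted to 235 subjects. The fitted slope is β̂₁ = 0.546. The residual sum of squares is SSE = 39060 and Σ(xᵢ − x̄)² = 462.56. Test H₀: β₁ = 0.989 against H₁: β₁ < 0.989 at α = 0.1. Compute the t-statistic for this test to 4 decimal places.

MSE = SSE/(n − 2) = 39060/233 = 167.639.
SE(β̂₁) = √(MSE/Sₓₓ) = √(167.639/462.56) = 0.602011.
t = (0.546 − 0.989) / 0.602011 = -0.7359.
df = n − 2 = 233.
One-sided p ≈ 0.2313, which is ≥ 0.1, so fail to reject H₀.
The data do not give significant evidence that the true slope on waist circumference is below 0.989 % per unit.

t = -0.7359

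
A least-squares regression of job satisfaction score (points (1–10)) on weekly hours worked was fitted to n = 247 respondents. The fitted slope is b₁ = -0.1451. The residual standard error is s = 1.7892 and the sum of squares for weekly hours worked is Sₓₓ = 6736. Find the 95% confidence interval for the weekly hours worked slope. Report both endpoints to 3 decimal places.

SE(b₁) = s/√Sₓₓ = 1.7892/√6736 = 0.0218001.
df = n − 2 = 245.
t* = t_{0.025, 245} = 1.969694.
Margin = t* × SE = 1.969694 × 0.0218001 = 0.04294.
CI: -0.1451 ± 0.04294 → (-0.188, -0.102).
With 95% confidence, each one-unit increase in weekly hours worked is associated with a change of between -0.188 and -0.102 points (1–10) in job satisfaction score.

(-0.188, -0.102)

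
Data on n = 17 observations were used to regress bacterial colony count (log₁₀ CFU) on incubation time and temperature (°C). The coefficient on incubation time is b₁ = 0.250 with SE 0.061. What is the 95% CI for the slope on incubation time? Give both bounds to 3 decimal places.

(0.119, 0.381)

df = n − k − 1 = 17 − 2 − 1 = 14.
t* = t_{0.025, 14} = 2.144787.
Margin = t* × SE = 2.144787 × 0.061 = 0.13083.
CI: 0.250 ± 0.13083 → (0.119, 0.381).
With 95% confidence, each one-unit increase in incubation time is associated with a change of between 0.119 and 0.381 log₁₀ CFU in bacterial colony count, holding the other predictors fixed.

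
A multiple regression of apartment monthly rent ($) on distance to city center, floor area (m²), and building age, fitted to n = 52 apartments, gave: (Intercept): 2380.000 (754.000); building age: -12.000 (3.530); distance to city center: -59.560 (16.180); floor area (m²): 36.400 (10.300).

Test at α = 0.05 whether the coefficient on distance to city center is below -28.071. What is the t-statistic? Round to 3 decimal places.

Read off: b = -59.560, SE = 16.180 for distance to city center.
H₀: β₁ = -28.071 vs H₁: β₁ < -28.071.
t = (-59.560 − (-28.071)) / 16.180 = -1.946.
df = n − k − 1 = 52 − 3 − 1 = 48.
One-sided p ≈ 0.0288, which is < 0.05, so reject H₀.
There is evidence that the true slope on distance to city center is below -28.071 $ per unit, holding the other predictors fixed.

t = -1.946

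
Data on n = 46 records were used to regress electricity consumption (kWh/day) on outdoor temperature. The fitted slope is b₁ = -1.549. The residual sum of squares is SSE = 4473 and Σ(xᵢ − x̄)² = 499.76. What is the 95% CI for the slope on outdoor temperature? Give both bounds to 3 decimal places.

MSE = SSE/(n − 2) = 4473/44 = 101.659.
SE(b₁) = √(MSE/Sₓₓ) = √(101.659/499.76) = 0.451016.
df = n − 2 = 44.
t* = t_{0.025, 44} = 2.015368.
Margin = t* × SE = 2.015368 × 0.451016 = 0.90896.
CI: -1.549 ± 0.90896 → (-2.458, -0.640).
With 95% confidence, each one-unit increase in outdoor temperature is associated with a change of between -2.458 and -0.640 kWh/day in electricity consumption.

(-2.458, -0.640)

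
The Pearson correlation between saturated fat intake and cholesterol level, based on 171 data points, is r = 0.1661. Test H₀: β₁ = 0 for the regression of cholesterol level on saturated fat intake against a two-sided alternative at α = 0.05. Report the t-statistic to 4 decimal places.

t = r·√(n − 2)/√(1 − r²) = 0.1661·√169/√0.972411 = 2.1897.
df = n − 2 = 169.
Two-sided p ≈ 0.0299, which is < 0.05, so reject H₀.
There is evidence of a linear association between saturated fat intake and cholesterol level.

t = 2.1897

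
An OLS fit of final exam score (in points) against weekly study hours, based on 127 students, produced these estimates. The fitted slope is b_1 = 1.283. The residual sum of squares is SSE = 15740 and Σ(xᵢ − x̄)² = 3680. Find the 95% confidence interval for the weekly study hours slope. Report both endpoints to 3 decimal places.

MSE = SSE/(n − 2) = 15740/125 = 125.92.
SE(b_1) = √(MSE/Sₓₓ) = √(125.92/3680) = 0.184979.
df = n − 2 = 125.
t* = t_{0.025, 125} = 1.979124.
Margin = t* × SE = 1.979124 × 0.184979 = 0.36610.
CI: 1.283 ± 0.36610 → (0.917, 1.649).
With 95% confidence, each one-unit increase in weekly study hours is associated with a change of between 0.917 and 1.649 points in final exam score.

(0.917, 1.649)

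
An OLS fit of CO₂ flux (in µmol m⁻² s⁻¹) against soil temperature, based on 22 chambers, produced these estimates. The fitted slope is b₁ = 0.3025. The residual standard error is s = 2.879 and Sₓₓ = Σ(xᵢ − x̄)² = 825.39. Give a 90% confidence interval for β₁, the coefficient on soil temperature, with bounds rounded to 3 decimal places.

(0.130, 0.475)

SE(b₁) = s/√Sₓₓ = 2.879/√825.39 = 0.10021.
df = n − 2 = 20.
t* = t_{0.05, 20} = 1.724718.
Margin = t* × SE = 1.724718 × 0.10021 = 0.17283.
CI: 0.3025 ± 0.17283 → (0.130, 0.475).
With 90% confidence, each one-unit increase in soil temperature is associated with a change of between 0.130 and 0.475 µmol m⁻² s⁻¹ in CO₂ flux.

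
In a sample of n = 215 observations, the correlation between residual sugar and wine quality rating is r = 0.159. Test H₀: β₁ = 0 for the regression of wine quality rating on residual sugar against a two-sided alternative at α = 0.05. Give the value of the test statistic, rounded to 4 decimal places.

t = 2.3504

t = r·√(n − 2)/√(1 − r²) = 0.159·√213/√0.974719 = 2.3504.
df = n − 2 = 213.
Two-sided p ≈ 0.0197, which is < 0.05, so reject H₀.
There is evidence of a linear association between residual sugar and wine quality rating.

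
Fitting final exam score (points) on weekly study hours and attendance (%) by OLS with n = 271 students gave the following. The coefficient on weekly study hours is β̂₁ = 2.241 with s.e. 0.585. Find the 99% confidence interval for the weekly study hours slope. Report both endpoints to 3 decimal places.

(0.723, 3.759)

df = n − k − 1 = 271 − 2 − 1 = 268.
t* = t_{0.005, 268} = 2.594298.
Margin = t* × SE = 2.594298 × 0.585 = 1.51766.
CI: 2.241 ± 1.51766 → (0.723, 3.759).
With 99% confidence, each one-unit increase in weekly study hours is associated with a change of between 0.723 and 3.759 points in final exam score, holding the other predictors fixed.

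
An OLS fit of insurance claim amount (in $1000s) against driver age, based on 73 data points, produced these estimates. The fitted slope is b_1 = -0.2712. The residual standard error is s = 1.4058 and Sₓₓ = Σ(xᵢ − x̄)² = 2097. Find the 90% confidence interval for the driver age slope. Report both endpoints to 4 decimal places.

(-0.3224, -0.2200)

SE(b_1) = s/√Sₓₓ = 1.4058/√2097 = 0.030699.
df = n − 2 = 71.
t* = t_{0.05, 71} = 1.6666.
Margin = t* × SE = 1.6666 × 0.030699 = 0.051163.
CI: -0.2712 ± 0.051163 → (-0.3224, -0.2200).
With 90% confidence, each one-unit increase in driver age is associated with a change of between -0.3224 and -0.2200 $1000s in insurance claim amount.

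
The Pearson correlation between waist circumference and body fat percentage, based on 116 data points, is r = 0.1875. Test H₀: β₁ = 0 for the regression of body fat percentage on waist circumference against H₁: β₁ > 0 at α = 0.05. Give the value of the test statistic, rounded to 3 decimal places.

t = r·√(n − 2)/√(1 − r²) = 0.1875·√114/√0.964844 = 2.038.
df = n − 2 = 114.
One-sided p ≈ 0.0219, which is < 0.05, so reject H₀.
There is evidence of a linear association between waist circumference and body fat percentage.

t = 2.038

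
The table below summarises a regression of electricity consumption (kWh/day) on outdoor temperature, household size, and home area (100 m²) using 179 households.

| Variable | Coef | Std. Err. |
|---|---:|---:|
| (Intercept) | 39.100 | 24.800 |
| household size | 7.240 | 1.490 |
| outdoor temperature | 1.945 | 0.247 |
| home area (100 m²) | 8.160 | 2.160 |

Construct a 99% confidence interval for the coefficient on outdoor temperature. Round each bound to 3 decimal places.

Read off: b = 1.945, SE = 0.247 for outdoor temperature.
df = n − k − 1 = 179 − 3 − 1 = 175.
t* = t_{0.005, 175} = 2.604215.
Margin = t* × SE = 2.604215 × 0.247 = 0.64324.
CI: 1.945 ± 0.64324 → (1.302, 2.588).

(1.302, 2.588)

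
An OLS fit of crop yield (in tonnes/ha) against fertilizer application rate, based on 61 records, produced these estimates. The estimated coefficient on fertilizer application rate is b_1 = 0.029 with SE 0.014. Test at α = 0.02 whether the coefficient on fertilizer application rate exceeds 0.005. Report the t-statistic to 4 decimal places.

t = 1.7143

H₀: β₁ = 0.005 vs H₁: β₁ > 0.005.
t = (b_1 − β₁⁰)/SE = (0.029 − 0.005) / 0.014 = 1.7143.
df = n − 2 = 61 − 2 = 59.
One-sided p ≈ 0.0459, which is ≥ 0.02, so fail to reject H₀.
The data do not give significant evidence that the true slope on fertilizer application rate exceeds 0.005 tonnes/ha per unit.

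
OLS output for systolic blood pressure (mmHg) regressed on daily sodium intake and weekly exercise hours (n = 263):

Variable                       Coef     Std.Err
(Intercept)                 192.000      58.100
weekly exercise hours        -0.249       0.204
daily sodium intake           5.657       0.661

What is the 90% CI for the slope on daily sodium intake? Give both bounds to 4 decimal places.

(4.5659, 6.7481)

Read off: b = 5.657, SE = 0.661 for daily sodium intake.
df = n − k − 1 = 263 − 2 − 1 = 260.
t* = t_{0.05, 260} = 1.650735.
Margin = t* × SE = 1.650735 × 0.661 = 1.091136.
CI: 5.657 ± 1.091136 → (4.5659, 6.7481).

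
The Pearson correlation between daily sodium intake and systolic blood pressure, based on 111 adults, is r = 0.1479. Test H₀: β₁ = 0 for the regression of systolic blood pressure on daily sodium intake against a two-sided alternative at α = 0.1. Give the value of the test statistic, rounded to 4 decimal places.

t = r·√(n − 2)/√(1 − r²) = 0.1479·√109/√0.978126 = 1.5613.
df = n − 2 = 109.
Two-sided p ≈ 0.1214, which is ≥ 0.1, so fail to reject H₀.
The data do not give significant evidence of a linear association between daily sodium intake and systolic blood pressure.

t = 1.5613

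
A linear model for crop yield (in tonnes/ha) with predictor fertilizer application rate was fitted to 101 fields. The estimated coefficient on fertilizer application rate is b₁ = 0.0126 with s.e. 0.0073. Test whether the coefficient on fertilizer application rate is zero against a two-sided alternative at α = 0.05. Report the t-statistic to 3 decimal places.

t = 1.726

H₀: β₁ = 0 vs H₁: β₁ ≠ 0.
t = (b₁ − β₁⁰)/SE = 0.0126 / 0.0073 = 1.726.
df = n − 2 = 101 − 2 = 99.
Two-sided p ≈ 0.0875, which is ≥ 0.05, so fail to reject H₀.
The data do not give significant evidence of an association between fertilizer application rate and crop yield.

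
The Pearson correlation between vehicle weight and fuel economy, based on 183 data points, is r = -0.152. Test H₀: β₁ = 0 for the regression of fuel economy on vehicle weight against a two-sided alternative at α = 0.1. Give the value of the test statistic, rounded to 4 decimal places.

t = -2.0690

t = r·√(n − 2)/√(1 − r²) = -0.152·√181/√0.976896 = -2.0690.
df = n − 2 = 181.
Two-sided p ≈ 0.0400, which is < 0.1, so reject H₀.
There is evidence of a linear association between vehicle weight and fuel economy.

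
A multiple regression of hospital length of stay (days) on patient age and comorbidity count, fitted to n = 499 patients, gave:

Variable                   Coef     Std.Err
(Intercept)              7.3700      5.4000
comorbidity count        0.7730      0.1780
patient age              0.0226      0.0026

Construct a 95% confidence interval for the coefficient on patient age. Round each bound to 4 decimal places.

(0.0175, 0.0277)

Read off: b = 0.0226, SE = 0.0026 for patient age.
df = n − k − 1 = 499 − 2 − 1 = 496.
t* = t_{0.025, 496} = 1.964758.
Margin = t* × SE = 1.964758 × 0.0026 = 0.005108.
CI: 0.0226 ± 0.005108 → (0.0175, 0.0277).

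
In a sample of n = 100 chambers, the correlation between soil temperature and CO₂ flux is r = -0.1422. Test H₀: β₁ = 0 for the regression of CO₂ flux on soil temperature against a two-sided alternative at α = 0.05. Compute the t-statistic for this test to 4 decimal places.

t = -1.4222

t = r·√(n − 2)/√(1 − r²) = -0.1422·√98/√0.979779 = -1.4222.
df = n − 2 = 98.
Two-sided p ≈ 0.1582, which is ≥ 0.05, so fail to reject H₀.
The data do not give significant evidence of a linear association between soil temperature and CO₂ flux.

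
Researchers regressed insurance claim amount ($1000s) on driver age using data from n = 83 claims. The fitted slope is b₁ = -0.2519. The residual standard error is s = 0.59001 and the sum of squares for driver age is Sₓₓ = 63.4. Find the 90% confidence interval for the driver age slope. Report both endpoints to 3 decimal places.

SE(b₁) = s/√Sₓₓ = 0.59001/√63.4 = 0.0740994.
df = n − 2 = 81.
t* = t_{0.05, 81} = 1.663884.
Margin = t* × SE = 1.663884 × 0.0740994 = 0.12329.
CI: -0.2519 ± 0.12329 → (-0.375, -0.129).
With 90% confidence, each one-unit increase in driver age is associated with a change of between -0.375 and -0.129 $1000s in insurance claim amount.

(-0.375, -0.129)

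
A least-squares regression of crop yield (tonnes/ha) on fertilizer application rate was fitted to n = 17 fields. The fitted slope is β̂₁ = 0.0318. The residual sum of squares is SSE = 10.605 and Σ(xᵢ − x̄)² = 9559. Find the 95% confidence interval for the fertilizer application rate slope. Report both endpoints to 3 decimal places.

MSE = SSE/(n − 2) = 10.605/15 = 0.707.
SE(β̂₁) = √(MSE/Sₓₓ) = √(0.707/9559) = 0.0086001.
df = n − 2 = 15.
t* = t_{0.025, 15} = 2.13145.
Margin = t* × SE = 2.13145 × 0.0086001 = 0.01833.
CI: 0.0318 ± 0.01833 → (0.013, 0.050).
With 95% confidence, each one-unit increase in fertilizer application rate is associated with a change of between 0.013 and 0.050 tonnes/ha in crop yield.

(0.013, 0.050)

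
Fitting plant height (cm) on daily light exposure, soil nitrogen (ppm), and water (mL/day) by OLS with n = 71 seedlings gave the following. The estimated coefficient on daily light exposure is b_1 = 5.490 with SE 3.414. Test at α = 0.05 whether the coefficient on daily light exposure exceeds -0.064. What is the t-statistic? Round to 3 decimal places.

t = 1.627

H₀: β₁ = -0.064 vs H₁: β₁ > -0.064.
t = (b_1 − β₁⁰)/SE = (5.490 − (-0.064)) / 3.414 = 1.627.
df = n − k − 1 = 71 − 3 − 1 = 67.
One-sided p ≈ 0.0542, which is ≥ 0.05, so fail to reject H₀.
The data do not give significant evidence that the true slope on daily light exposure exceeds -0.064 cm per unit, holding the other predictors fixed.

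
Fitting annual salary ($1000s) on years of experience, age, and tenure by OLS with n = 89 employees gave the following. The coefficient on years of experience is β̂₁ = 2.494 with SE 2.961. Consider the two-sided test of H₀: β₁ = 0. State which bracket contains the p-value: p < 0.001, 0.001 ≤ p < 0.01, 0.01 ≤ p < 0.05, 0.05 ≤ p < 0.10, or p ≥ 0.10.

t = 2.494 / 2.961 = 0.842.
df = n − k − 1 = 89 − 3 − 1 = 85.
Two-sided p = 2·P(T_{85} > |t|) ≈ 0.4020.
So p ≥ 0.10.

p ≥ 0.10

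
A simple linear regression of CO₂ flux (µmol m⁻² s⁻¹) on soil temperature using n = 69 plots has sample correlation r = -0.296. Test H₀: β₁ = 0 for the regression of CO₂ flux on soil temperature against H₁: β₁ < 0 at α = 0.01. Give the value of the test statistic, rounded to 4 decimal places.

t = -2.5365

t = r·√(n − 2)/√(1 − r²) = -0.296·√67/√0.912384 = -2.5365.
df = n − 2 = 67.
One-sided p ≈ 0.0068, which is < 0.01, so reject H₀.
There is evidence of a linear association between soil temperature and CO₂ flux.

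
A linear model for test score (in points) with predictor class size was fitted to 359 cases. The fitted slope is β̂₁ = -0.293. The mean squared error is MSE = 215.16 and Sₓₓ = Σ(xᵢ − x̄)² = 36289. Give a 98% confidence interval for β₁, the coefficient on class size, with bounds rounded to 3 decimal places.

(-0.473, -0.113)

SE(β̂₁) = √(MSE/Sₓₓ) = √(215.16/36289) = 0.0770005.
df = n − 2 = 357.
t* = t_{0.01, 357} = 2.336838.
Margin = t* × SE = 2.336838 × 0.0770005 = 0.17994.
CI: -0.293 ± 0.17994 → (-0.473, -0.113).
With 98% confidence, each one-unit increase in class size is associated with a change of between -0.473 and -0.113 points in test score.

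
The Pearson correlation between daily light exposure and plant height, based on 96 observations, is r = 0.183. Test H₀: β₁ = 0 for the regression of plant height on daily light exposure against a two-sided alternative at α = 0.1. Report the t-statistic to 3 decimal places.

t = r·√(n − 2)/√(1 − r²) = 0.183·√94/√0.966511 = 1.805.
df = n − 2 = 94.
Two-sided p ≈ 0.0743, which is < 0.1, so reject H₀.
There is evidence of a linear association between daily light exposure and plant height.

t = 1.805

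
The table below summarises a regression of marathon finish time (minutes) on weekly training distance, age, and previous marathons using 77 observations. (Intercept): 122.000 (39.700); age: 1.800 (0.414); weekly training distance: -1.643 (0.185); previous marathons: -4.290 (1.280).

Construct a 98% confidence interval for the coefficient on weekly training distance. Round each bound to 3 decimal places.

(-2.083, -1.203)

Read off: b = -1.643, SE = 0.185 for weekly training distance.
df = n − k − 1 = 77 − 3 − 1 = 73.
t* = t_{0.01, 73} = 2.378522.
Margin = t* × SE = 2.378522 × 0.185 = 0.44003.
CI: -1.643 ± 0.44003 → (-2.083, -1.203).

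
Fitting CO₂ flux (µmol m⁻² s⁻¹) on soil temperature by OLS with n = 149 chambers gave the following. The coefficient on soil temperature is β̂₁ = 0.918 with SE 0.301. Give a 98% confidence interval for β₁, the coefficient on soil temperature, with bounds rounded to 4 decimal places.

(0.2101, 1.6259)

df = n − 2 = 149 − 2 = 147.
t* = t_{0.01, 147} = 2.351983.
Margin = t* × SE = 2.351983 × 0.301 = 0.707947.
CI: 0.918 ± 0.707947 → (0.2101, 1.6259).
With 98% confidence, each one-unit increase in soil temperature is associated with a change of between 0.2101 and 1.6259 µmol m⁻² s⁻¹ in CO₂ flux.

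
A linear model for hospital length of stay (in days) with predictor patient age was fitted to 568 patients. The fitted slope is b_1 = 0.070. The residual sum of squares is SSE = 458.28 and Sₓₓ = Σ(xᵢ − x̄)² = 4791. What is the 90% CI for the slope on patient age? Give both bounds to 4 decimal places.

(0.0486, 0.0914)

MSE = SSE/(n − 2) = 458.28/566 = 0.809682.
SE(b_1) = √(MSE/Sₓₓ) = √(0.809682/4791) = 0.013.
df = n − 2 = 566.
t* = t_{0.05, 566} = 1.64755.
Margin = t* × SE = 1.64755 × 0.013 = 0.021418.
CI: 0.070 ± 0.021418 → (0.0486, 0.0914).
With 90% confidence, each one-unit increase in patient age is associated with a change of between 0.0486 and 0.0914 days in hospital length of stay.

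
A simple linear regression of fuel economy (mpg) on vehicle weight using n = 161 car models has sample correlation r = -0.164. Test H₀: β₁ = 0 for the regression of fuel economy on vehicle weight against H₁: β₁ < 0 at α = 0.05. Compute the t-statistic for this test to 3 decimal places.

t = r·√(n − 2)/√(1 − r²) = -0.164·√159/√0.973104 = -2.096.
df = n − 2 = 159.
One-sided p ≈ 0.0188, which is < 0.05, so reject H₀.
There is evidence of a linear association between vehicle weight and fuel economy.

t = -2.096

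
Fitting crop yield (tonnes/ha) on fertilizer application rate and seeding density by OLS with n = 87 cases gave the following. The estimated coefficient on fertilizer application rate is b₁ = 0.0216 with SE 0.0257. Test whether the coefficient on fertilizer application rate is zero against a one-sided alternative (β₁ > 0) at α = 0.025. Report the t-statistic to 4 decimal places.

H₀: β₁ = 0 vs H₁: β₁ > 0.
t = (b₁ − β₁⁰)/SE = 0.0216 / 0.0257 = 0.8405.
df = n − k − 1 = 87 − 2 − 1 = 84.
One-sided p ≈ 0.2015, which is ≥ 0.025, so fail to reject H₀.
The data do not give significant evidence that the true slope on fertilizer application rate is positive, holding the other predictors fixed.

t = 0.8405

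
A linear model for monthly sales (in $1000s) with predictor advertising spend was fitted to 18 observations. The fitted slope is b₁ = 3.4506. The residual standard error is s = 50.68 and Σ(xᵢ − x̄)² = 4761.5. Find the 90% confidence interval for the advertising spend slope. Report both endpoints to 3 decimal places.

(2.168, 4.733)

SE(b₁) = s/√Sₓₓ = 50.68/√4761.5 = 0.734454.
df = n − 2 = 16.
t* = t_{0.05, 16} = 1.745884.
Margin = t* × SE = 1.745884 × 0.734454 = 1.28227.
CI: 3.4506 ± 1.28227 → (2.168, 4.733).
With 90% confidence, each one-unit increase in advertising spend is associated with a change of between 2.168 and 4.733 $1000s in monthly sales.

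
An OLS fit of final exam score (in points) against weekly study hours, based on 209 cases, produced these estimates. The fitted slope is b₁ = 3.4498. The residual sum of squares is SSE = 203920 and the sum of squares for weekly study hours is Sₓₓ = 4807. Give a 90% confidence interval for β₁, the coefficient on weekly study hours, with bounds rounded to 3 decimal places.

MSE = SSE/(n − 2) = 203920/207 = 985.121.
SE(b₁) = √(MSE/Sₓₓ) = √(985.121/4807) = 0.452697.
df = n − 2 = 207.
t* = t_{0.05, 207} = 1.652248.
Margin = t* × SE = 1.652248 × 0.452697 = 0.74797.
CI: 3.4498 ± 0.74797 → (2.702, 4.198).
With 90% confidence, each one-unit increase in weekly study hours is associated with a change of between 2.702 and 4.198 points in final exam score.

(2.702, 4.198)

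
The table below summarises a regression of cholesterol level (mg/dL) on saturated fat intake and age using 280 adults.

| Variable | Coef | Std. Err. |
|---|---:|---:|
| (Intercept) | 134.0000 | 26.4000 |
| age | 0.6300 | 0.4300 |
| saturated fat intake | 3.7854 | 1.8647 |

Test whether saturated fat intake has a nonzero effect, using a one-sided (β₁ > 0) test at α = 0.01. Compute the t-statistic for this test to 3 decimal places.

t = 2.030

Read off: b = 3.7854, SE = 1.8647 for saturated fat intake.
H₀: β₁ = 0 vs H₁: β₁ > 0.
t = 3.7854 / 1.8647 = 2.030.
df = n − k − 1 = 280 − 2 − 1 = 277.
One-sided p ≈ 0.0217, which is ≥ 0.01, so fail to reject H₀.
The data do not give significant evidence that the true slope on saturated fat intake is positive, holding the other predictors fixed.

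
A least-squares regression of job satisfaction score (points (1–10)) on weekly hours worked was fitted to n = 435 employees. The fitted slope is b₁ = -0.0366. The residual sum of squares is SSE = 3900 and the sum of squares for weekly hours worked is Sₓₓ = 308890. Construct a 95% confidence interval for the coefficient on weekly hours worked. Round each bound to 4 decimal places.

(-0.0472, -0.0260)

MSE = SSE/(n − 2) = 3900/433 = 9.00693.
SE(b₁) = √(MSE/Sₓₓ) = √(9.00693/308890) = 0.00539991.
df = n − 2 = 433.
t* = t_{0.025, 433} = 1.965458.
Margin = t* × SE = 1.965458 × 0.00539991 = 0.010613.
CI: -0.0366 ± 0.010613 → (-0.0472, -0.0260).
With 95% confidence, each one-unit increase in weekly hours worked is associated with a change of between -0.0472 and -0.0260 points (1–10) in job satisfaction score.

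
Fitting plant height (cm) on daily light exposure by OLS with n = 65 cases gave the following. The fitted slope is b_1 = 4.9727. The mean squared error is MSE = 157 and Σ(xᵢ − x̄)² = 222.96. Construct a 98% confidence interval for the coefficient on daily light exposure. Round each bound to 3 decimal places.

SE(b_1) = √(MSE/Sₓₓ) = √(157/222.96) = 0.839144.
df = n − 2 = 63.
t* = t_{0.01, 63} = 2.387008.
Margin = t* × SE = 2.387008 × 0.839144 = 2.00304.
CI: 4.9727 ± 2.00304 → (2.970, 6.976).
With 98% confidence, each one-unit increase in daily light exposure is associated with a change of between 2.970 and 6.976 cm in plant height.

(2.970, 6.976)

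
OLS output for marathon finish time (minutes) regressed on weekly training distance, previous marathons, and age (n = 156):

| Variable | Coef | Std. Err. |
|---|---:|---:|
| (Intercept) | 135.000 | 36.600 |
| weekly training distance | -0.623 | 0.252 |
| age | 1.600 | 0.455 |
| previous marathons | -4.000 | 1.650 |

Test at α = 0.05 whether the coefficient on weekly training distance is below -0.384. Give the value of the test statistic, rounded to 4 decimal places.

t = -0.9484

Read off: b = -0.623, SE = 0.252 for weekly training distance.
H₀: β₁ = -0.384 vs H₁: β₁ < -0.384.
t = (-0.623 − (-0.384)) / 0.252 = -0.9484.
df = n − k − 1 = 156 − 3 − 1 = 152.
One-sided p ≈ 0.1722, which is ≥ 0.05, so fail to reject H₀.
The data do not give significant evidence that the true slope on weekly training distance is below -0.384 minutes per unit, holding the other predictors fixed.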